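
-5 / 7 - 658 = -4611 / 7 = -658.71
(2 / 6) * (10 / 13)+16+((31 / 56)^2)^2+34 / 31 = 207444262969 / 11889905664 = 17.45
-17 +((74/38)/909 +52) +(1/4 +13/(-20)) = 2988068/86355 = 34.60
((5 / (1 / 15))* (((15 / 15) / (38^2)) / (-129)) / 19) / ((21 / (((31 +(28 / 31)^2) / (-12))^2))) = -23370765625 / 3294714687388992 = -0.00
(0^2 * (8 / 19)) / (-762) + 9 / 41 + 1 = 50 / 41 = 1.22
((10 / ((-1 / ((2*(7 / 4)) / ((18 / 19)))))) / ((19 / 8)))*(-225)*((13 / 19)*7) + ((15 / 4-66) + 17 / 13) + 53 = 16554153 / 988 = 16755.22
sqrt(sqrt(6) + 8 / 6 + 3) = sqrt(9 * sqrt(6) + 39) / 3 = 2.60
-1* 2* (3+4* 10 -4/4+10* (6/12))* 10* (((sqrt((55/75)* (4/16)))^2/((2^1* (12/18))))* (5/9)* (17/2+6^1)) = -74965/72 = -1041.18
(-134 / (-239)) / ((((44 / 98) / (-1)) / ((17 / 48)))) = -55811 / 126192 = -0.44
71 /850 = 0.08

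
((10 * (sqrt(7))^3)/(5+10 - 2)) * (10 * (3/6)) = 350 * sqrt(7)/13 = 71.23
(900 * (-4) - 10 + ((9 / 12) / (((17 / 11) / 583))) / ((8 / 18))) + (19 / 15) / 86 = -521653421 / 175440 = -2973.40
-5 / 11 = -0.45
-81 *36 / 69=-972 / 23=-42.26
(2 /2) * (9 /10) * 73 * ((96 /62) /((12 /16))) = 21024 /155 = 135.64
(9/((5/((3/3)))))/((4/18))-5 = 3.10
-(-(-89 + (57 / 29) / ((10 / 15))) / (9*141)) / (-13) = 4991 / 956826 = 0.01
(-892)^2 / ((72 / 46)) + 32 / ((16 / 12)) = 4575284 / 9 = 508364.89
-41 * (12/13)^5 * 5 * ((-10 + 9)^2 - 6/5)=10202112/371293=27.48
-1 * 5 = -5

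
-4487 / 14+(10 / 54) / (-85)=-294221 / 918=-320.50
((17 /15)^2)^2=83521 /50625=1.65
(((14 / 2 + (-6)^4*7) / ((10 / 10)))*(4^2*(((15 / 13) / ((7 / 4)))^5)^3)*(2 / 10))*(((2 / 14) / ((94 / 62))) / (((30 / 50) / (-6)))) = -604951285595111424000000000000000 / 11421384249710605774873515151997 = -52.97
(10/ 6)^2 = 25/ 9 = 2.78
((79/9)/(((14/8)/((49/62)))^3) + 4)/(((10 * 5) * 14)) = 322313/46920825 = 0.01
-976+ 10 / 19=-18534 / 19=-975.47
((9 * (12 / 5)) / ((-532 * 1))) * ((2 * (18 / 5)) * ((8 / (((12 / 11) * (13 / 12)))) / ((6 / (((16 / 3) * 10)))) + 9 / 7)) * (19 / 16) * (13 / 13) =-1358991 / 63700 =-21.33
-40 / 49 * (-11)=440 / 49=8.98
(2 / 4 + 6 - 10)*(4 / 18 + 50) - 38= -1924 / 9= -213.78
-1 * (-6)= 6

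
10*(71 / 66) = 10.76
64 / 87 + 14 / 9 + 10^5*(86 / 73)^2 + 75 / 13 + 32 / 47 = 117952180114091 / 849820959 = 138796.51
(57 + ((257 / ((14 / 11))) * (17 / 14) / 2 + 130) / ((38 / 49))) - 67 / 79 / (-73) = 670993517 / 1753168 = 382.73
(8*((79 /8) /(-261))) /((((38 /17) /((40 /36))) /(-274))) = 1839910 /44631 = 41.22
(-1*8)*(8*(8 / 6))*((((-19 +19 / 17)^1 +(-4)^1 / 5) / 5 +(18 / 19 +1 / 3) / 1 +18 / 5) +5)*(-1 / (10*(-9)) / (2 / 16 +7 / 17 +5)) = -1.05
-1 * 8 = -8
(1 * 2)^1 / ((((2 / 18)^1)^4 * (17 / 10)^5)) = 1312200000 / 1419857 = 924.18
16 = 16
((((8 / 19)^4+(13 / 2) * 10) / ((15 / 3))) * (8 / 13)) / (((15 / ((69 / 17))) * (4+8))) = 129949402 / 720023525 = 0.18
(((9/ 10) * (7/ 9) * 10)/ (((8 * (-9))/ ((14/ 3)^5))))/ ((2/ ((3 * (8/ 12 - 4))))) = 2352980/ 2187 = 1075.89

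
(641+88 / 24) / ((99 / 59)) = 114106 / 297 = 384.20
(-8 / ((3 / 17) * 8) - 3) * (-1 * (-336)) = -2912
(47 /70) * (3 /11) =141 /770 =0.18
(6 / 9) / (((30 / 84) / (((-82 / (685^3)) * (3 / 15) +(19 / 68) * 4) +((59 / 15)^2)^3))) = 51643037774767820248 / 7468776030234375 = 6914.52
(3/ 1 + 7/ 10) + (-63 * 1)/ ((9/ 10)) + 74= 77/ 10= 7.70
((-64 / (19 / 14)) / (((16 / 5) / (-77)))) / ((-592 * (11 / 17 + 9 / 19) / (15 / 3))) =-229075 / 26788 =-8.55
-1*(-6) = 6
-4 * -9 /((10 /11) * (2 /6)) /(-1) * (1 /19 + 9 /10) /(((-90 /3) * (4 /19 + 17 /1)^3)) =718751 /971271750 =0.00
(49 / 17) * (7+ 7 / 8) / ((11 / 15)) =46305 / 1496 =30.95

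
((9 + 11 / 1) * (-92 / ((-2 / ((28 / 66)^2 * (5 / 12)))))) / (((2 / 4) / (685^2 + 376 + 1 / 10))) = 23521797320 / 363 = 64798339.72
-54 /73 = -0.74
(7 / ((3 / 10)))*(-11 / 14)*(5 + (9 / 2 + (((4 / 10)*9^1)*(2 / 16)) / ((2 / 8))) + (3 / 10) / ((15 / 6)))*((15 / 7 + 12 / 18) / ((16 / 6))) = -370579 / 1680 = -220.58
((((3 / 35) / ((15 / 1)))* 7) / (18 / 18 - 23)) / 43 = -0.00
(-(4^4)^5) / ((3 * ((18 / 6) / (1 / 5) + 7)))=-549755813888 / 33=-16659267087.52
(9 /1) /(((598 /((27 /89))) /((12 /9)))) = 162 /26611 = 0.01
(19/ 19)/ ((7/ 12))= 12/ 7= 1.71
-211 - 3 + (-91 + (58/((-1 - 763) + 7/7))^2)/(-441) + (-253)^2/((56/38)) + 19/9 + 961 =45374583100705/1026946116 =44184.00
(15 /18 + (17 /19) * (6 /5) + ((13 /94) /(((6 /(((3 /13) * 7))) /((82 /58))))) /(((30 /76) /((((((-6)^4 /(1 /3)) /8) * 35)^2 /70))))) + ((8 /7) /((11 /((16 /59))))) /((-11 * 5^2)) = 107005626619776319 /194122617150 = 551226.99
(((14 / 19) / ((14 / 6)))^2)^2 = 1296 / 130321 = 0.01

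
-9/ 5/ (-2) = 0.90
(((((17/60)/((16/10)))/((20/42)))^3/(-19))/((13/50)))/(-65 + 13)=1685159/8417443840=0.00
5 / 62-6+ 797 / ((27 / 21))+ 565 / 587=201418535 / 327546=614.93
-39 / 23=-1.70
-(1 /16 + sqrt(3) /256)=-1 /16 - sqrt(3) /256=-0.07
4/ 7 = 0.57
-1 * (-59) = 59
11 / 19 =0.58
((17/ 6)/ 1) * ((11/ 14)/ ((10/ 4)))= 187/ 210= 0.89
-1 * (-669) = 669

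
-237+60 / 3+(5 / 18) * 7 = -3871 / 18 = -215.06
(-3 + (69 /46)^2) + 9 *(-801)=-28839 /4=-7209.75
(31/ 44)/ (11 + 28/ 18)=279/ 4972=0.06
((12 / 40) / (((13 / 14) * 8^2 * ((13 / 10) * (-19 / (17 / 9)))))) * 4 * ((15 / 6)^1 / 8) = -595 / 1233024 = -0.00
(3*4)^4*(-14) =-290304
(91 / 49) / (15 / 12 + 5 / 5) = 52 / 63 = 0.83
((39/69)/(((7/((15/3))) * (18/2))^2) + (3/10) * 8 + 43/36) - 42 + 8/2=-62809099/1825740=-34.40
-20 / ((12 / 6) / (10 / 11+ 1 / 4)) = -255 / 22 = -11.59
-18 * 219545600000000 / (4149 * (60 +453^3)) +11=-10235.11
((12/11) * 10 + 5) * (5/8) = 875/88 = 9.94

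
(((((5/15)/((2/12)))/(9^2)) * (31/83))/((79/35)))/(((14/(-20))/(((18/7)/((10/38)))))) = -23560/413091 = -0.06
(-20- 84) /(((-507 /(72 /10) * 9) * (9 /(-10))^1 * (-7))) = 64 /2457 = 0.03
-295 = -295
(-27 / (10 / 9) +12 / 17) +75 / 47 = -175767 / 7990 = -22.00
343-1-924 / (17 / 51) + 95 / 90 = -2428.94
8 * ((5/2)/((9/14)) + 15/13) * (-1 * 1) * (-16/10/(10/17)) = 64192/585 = 109.73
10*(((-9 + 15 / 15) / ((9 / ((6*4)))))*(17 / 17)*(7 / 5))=-896 / 3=-298.67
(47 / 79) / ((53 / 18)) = 846 / 4187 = 0.20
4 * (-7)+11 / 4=-101 / 4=-25.25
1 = 1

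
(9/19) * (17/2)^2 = 2601/76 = 34.22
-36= -36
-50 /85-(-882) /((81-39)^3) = -823 /1428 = -0.58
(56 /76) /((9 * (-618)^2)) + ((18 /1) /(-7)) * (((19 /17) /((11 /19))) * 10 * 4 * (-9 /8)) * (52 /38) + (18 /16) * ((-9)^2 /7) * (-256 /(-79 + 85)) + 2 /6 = -10661030918963 /42744743118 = -249.41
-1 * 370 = -370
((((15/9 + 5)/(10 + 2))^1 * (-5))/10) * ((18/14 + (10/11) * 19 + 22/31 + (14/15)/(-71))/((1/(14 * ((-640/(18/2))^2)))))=-20049562419200/52949457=-378654.73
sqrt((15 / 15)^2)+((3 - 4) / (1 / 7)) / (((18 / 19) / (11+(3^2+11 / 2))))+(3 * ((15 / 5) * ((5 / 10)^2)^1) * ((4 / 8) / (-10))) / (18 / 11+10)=-5757737 / 30720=-187.43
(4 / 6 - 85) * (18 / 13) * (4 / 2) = -3036 / 13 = -233.54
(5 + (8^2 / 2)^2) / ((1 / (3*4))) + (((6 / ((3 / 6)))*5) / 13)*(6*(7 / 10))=160776 / 13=12367.38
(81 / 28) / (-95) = -81 / 2660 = -0.03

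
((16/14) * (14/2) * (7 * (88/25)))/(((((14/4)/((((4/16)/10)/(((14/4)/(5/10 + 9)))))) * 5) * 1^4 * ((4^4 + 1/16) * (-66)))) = -2432/53773125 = -0.00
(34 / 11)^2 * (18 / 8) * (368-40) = 853128 / 121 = 7050.64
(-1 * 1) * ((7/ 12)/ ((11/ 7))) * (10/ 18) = -245/ 1188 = -0.21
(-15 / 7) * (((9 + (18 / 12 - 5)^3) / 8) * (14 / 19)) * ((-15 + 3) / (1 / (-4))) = 12195 / 38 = 320.92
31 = 31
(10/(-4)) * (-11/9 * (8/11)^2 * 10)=1600/99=16.16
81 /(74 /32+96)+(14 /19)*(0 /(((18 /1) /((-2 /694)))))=1296 /1573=0.82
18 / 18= 1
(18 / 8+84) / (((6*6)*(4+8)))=115 / 576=0.20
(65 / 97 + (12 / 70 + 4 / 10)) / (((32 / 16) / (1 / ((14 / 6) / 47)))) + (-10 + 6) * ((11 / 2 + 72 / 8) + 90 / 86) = -20307935 / 408758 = -49.68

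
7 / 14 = 1 / 2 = 0.50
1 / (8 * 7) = 1 / 56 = 0.02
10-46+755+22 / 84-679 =1691 / 42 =40.26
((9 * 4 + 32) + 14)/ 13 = 82/ 13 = 6.31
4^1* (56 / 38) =112 / 19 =5.89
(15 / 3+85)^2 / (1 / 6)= 48600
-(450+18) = -468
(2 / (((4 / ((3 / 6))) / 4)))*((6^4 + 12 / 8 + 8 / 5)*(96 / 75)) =207856 / 125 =1662.85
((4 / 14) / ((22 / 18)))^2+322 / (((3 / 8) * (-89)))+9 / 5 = -61685593 / 7915215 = -7.79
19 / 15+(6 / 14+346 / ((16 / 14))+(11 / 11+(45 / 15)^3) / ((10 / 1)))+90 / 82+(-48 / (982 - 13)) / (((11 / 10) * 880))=207517524589 / 673009260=308.34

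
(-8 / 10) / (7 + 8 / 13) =-0.11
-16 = -16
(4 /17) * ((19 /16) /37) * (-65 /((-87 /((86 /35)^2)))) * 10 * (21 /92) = 456703 /5873602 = 0.08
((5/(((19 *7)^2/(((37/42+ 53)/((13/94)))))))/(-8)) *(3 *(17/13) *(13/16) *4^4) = -18081370/1609699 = -11.23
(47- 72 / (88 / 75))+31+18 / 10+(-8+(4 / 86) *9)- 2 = 20942 / 2365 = 8.85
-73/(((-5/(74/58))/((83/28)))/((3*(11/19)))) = 7398039/77140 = 95.90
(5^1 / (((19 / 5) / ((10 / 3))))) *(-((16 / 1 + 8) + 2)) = -6500 / 57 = -114.04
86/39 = 2.21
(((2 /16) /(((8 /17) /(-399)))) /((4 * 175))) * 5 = -969 /1280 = -0.76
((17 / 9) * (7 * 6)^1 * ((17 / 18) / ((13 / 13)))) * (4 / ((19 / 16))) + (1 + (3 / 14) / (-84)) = 50953607 / 201096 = 253.38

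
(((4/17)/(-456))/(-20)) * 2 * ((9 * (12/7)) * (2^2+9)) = 117/11305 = 0.01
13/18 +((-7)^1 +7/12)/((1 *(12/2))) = -25/72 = -0.35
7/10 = 0.70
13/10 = 1.30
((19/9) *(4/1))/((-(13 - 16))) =76/27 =2.81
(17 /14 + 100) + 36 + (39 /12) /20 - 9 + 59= 104931 /560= 187.38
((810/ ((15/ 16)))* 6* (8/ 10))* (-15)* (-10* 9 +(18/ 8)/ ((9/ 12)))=5412096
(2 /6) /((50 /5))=1 /30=0.03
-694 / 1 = -694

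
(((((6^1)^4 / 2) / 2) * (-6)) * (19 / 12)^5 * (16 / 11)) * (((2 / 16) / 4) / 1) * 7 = -17332693 / 2816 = -6155.08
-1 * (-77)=77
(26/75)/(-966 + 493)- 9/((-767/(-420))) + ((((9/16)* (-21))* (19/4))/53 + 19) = 13.01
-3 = -3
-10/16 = -5/8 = -0.62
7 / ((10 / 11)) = 77 / 10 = 7.70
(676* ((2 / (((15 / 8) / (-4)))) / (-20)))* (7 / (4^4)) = 1183 / 300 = 3.94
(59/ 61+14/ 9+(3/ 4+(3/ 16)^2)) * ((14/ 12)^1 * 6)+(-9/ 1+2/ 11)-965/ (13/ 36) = -53419336235/ 20097792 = -2657.97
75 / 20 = 15 / 4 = 3.75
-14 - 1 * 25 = -39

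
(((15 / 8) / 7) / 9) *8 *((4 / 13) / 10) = 2 / 273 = 0.01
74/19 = 3.89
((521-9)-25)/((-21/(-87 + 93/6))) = 69641/42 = 1658.12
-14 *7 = -98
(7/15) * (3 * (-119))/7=-119/5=-23.80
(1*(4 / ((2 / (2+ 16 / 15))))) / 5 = 1.23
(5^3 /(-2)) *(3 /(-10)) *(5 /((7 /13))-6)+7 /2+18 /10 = 9367 /140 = 66.91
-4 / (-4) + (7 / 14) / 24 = 49 / 48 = 1.02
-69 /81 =-23 /27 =-0.85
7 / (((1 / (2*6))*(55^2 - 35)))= 42 / 1495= 0.03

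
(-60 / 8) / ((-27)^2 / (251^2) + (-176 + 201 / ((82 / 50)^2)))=1588570215 / 21446995564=0.07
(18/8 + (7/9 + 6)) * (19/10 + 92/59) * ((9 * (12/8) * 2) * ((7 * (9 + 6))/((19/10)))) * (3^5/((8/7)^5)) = 853362183184875/146931712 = 5807882.94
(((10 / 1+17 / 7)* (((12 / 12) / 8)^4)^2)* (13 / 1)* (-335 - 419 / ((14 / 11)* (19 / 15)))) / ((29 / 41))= -253033755 / 31239176192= -0.01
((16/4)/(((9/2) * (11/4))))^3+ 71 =68923997/970299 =71.03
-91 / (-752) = 91 / 752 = 0.12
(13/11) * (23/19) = 1.43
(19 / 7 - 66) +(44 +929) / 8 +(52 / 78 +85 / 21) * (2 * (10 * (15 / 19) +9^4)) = 65961225 / 1064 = 61993.63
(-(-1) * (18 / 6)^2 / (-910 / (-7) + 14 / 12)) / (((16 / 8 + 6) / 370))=4995 / 1574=3.17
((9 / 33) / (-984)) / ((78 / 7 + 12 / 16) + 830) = -7 / 21262846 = -0.00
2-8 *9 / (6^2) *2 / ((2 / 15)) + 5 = -23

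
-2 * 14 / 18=-14 / 9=-1.56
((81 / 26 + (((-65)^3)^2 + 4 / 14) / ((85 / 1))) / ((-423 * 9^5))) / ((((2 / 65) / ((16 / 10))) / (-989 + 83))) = 921183093085132 / 550435095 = 1673554.43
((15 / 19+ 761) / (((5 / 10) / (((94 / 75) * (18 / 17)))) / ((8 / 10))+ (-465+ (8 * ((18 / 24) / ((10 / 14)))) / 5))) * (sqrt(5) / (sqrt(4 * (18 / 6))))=-272111200 * sqrt(15) / 991978049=-1.06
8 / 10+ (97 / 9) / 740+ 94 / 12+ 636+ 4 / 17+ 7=14761243 / 22644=651.88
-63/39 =-21/13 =-1.62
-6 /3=-2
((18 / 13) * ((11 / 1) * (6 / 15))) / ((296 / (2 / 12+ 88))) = 17457 / 9620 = 1.81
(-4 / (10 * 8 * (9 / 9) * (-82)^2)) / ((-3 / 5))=1 / 80688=0.00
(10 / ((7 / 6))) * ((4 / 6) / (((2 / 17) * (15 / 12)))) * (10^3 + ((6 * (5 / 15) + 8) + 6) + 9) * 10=2788000 / 7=398285.71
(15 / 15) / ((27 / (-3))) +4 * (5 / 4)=44 / 9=4.89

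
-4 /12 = -1 /3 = -0.33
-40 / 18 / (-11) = 20 / 99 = 0.20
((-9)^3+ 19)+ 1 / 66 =-46859 / 66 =-709.98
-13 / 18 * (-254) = 1651 / 9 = 183.44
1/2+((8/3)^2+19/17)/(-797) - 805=-196205587/243882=-804.51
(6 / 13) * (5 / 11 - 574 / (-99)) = 1238 / 429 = 2.89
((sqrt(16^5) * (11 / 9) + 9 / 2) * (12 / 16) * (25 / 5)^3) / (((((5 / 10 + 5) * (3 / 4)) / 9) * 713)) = 122875 / 341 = 360.34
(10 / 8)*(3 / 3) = 5 / 4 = 1.25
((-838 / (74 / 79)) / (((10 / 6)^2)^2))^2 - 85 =7143276476636 / 534765625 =13357.77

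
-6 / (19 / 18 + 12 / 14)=-756 / 241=-3.14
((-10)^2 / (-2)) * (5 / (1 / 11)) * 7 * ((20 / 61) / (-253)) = 35000 / 1403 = 24.95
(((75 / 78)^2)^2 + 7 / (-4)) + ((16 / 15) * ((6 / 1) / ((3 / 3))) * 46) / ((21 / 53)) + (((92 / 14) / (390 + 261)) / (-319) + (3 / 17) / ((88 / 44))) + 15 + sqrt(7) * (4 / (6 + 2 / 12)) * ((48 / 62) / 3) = 192 * sqrt(7) / 1147 + 42755706441292291 / 56465350621680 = 757.65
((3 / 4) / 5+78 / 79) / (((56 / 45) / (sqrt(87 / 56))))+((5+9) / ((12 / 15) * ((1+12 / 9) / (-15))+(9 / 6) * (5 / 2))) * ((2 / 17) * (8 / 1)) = 16173 * sqrt(1218) / 495488+201600 / 55471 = 4.77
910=910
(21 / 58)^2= 441 / 3364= 0.13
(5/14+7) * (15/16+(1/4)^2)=103/14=7.36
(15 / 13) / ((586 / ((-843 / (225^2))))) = -281 / 8570250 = -0.00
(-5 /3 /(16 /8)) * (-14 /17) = 0.69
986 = 986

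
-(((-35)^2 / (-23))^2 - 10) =-1495335 / 529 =-2826.72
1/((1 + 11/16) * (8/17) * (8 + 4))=17/162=0.10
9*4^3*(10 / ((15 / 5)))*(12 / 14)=11520 / 7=1645.71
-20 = -20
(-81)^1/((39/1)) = -27/13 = -2.08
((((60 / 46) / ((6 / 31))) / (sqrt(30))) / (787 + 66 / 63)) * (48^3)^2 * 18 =23886343176192 * sqrt(30) / 380627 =343724669.40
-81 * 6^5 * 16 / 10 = -5038848 / 5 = -1007769.60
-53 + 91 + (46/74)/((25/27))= 35771/925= 38.67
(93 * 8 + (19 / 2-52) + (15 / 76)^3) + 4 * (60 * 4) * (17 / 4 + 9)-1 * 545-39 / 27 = 12875.06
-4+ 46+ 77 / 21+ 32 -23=164 / 3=54.67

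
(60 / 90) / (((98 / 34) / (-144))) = -1632 / 49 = -33.31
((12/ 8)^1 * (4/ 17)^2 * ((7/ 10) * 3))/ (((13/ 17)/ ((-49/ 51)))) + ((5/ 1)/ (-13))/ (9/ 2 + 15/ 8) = -15748/ 56355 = -0.28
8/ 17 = 0.47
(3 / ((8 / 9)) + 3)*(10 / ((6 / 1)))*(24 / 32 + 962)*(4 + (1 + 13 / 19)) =8838045 / 152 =58145.03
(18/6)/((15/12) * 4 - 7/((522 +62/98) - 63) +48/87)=653138/1205365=0.54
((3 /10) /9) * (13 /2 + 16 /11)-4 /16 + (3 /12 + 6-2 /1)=563 /132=4.27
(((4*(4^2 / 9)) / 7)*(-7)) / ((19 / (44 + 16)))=-1280 / 57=-22.46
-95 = -95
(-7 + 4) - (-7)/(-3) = -16/3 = -5.33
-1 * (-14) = 14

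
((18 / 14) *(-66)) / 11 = -54 / 7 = -7.71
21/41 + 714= 29295/41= 714.51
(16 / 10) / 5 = 8 / 25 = 0.32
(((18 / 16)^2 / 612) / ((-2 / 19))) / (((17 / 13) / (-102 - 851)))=2118519 / 147968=14.32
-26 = -26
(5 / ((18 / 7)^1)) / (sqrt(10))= 7 * sqrt(10) / 36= 0.61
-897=-897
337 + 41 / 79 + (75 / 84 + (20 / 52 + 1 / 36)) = 338.82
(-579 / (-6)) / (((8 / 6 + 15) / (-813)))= -4803.34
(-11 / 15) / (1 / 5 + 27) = -11 / 408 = -0.03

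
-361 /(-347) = 361 /347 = 1.04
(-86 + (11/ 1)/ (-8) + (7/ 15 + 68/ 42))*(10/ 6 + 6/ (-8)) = -262691/ 3360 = -78.18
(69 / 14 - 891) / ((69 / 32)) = -410.93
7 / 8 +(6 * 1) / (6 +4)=59 / 40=1.48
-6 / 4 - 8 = -19 / 2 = -9.50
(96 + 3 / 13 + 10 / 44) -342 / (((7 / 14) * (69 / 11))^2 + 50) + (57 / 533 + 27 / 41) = 31075803995 / 339596686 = 91.51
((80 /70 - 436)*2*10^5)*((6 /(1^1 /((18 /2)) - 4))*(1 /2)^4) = 410940000 /49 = 8386530.61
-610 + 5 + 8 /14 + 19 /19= -603.43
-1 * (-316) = 316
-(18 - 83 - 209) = 274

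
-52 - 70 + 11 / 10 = -1209 / 10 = -120.90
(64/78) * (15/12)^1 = 40/39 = 1.03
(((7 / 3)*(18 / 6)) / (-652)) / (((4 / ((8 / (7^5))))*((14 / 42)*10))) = -3 / 7827260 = -0.00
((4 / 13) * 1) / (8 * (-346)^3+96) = -1 / 1076964824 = -0.00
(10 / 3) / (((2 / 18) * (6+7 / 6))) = 180 / 43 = 4.19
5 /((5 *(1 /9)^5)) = 59049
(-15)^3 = -3375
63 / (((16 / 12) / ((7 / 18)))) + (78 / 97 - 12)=5571 / 776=7.18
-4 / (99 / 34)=-136 / 99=-1.37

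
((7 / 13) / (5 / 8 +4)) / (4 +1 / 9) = 504 / 17797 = 0.03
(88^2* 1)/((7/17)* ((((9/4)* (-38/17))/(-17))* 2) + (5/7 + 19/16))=4261182464/1180533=3609.54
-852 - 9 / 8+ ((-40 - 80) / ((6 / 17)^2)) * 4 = -112955 / 24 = -4706.46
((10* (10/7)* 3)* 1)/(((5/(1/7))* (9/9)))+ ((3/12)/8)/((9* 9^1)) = 155569/127008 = 1.22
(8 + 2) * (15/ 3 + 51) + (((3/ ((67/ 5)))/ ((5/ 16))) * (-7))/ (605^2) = 13733257664/ 24523675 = 560.00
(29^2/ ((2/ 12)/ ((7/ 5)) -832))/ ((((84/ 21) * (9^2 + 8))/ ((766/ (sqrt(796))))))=-6764163 * sqrt(199)/ 1237609258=-0.08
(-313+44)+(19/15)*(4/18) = -36277/135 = -268.72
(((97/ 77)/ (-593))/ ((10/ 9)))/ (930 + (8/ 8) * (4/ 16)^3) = -27936/ 13588941905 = -0.00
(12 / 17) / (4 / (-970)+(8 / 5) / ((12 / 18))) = 2910 / 9877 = 0.29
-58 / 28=-29 / 14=-2.07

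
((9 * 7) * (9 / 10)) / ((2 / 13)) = 7371 / 20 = 368.55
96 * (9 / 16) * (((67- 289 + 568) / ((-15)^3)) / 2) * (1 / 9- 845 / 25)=524536 / 5625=93.25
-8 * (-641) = 5128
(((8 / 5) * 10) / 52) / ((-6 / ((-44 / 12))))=22 / 117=0.19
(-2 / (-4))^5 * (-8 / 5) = -1 / 20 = -0.05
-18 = -18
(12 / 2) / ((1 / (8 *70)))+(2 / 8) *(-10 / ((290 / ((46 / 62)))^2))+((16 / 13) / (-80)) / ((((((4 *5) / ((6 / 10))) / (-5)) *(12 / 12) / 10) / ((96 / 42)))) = 9884776636853 / 2941851640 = 3360.05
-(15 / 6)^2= -25 / 4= -6.25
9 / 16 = 0.56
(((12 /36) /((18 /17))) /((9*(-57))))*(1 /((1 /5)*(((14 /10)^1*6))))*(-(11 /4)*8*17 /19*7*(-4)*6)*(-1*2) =635800 /263169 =2.42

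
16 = 16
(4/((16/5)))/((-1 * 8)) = -0.16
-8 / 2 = -4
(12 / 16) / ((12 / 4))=0.25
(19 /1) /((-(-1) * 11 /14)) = 266 /11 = 24.18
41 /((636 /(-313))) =-12833 /636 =-20.18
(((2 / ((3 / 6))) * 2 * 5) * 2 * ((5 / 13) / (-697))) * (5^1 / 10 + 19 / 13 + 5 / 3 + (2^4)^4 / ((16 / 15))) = -958520600 / 353379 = -2712.44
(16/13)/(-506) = -8/3289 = -0.00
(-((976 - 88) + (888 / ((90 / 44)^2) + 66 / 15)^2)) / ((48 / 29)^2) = -4581132573199 / 262440000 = -17455.92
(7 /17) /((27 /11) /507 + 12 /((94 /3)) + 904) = 611611 /1343324309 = 0.00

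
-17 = -17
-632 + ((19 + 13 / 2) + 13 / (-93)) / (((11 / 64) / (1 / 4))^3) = -68570440 / 123783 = -553.96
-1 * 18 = -18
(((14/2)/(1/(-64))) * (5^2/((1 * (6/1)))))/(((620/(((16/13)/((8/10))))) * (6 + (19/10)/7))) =-392000/530751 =-0.74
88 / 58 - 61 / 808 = 33783 / 23432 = 1.44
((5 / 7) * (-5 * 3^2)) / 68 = -225 / 476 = -0.47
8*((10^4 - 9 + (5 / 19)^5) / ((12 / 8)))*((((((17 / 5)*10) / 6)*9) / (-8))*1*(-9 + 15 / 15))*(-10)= -67289286396480 / 2476099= -27175523.43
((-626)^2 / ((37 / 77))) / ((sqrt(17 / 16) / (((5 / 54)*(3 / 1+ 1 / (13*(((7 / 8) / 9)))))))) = 4957231400*sqrt(17) / 73593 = 277732.78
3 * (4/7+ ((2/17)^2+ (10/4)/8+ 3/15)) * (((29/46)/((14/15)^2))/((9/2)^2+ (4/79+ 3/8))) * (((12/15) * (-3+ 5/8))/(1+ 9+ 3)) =-208804303629/12393358726112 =-0.02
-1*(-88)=88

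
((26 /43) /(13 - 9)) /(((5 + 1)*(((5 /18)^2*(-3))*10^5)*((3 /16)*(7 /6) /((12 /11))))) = -1404 /258671875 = -0.00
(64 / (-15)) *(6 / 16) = -8 / 5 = -1.60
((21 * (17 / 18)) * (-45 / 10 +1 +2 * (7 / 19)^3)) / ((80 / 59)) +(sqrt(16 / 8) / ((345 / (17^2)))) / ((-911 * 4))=-109155487 / 2194880- 289 * sqrt(2) / 1257180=-49.73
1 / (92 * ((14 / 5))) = 5 / 1288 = 0.00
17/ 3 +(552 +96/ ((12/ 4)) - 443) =440/ 3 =146.67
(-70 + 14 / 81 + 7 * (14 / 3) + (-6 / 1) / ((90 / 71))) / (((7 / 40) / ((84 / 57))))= -28576 / 81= -352.79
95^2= 9025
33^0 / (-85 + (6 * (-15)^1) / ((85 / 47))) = -17 / 2291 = -0.01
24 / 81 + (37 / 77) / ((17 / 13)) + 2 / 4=82261 / 70686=1.16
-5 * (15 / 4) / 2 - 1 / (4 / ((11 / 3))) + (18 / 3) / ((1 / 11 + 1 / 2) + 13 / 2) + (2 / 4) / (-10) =-14813 / 1560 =-9.50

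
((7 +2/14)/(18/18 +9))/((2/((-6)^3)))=-540/7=-77.14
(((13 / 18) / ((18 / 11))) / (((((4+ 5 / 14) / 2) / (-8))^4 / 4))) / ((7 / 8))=411452833792 / 1121513121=366.87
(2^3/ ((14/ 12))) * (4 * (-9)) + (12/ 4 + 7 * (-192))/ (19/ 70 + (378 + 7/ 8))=-250.39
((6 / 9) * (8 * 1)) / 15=16 / 45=0.36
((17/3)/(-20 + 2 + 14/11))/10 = -187/5520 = -0.03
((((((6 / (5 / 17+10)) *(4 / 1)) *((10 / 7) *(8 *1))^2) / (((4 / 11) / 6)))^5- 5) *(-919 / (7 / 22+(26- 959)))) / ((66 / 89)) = 1243442998013269561331619776706444947 / 292245643867561251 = 4254787108398331655.64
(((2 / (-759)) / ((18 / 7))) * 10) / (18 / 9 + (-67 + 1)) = 35 / 218592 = 0.00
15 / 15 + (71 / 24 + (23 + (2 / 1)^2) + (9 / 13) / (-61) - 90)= -1123897 / 19032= -59.05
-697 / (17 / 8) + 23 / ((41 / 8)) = -13264 / 41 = -323.51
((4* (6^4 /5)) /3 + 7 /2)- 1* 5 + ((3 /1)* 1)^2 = 3531 /10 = 353.10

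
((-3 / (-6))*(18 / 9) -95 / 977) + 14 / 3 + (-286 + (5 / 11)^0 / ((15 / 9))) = -4100917 / 14655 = -279.83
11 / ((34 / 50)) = 275 / 17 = 16.18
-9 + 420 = 411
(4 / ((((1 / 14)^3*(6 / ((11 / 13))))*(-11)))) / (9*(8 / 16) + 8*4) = -10976 / 2847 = -3.86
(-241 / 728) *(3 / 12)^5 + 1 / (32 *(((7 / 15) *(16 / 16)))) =7097 / 106496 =0.07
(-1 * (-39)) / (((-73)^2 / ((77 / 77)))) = 39 / 5329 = 0.01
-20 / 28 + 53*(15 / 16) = 5485 / 112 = 48.97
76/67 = 1.13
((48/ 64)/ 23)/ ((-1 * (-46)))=3/ 4232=0.00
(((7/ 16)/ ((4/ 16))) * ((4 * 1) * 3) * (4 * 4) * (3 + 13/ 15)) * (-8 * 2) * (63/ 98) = -66816/ 5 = -13363.20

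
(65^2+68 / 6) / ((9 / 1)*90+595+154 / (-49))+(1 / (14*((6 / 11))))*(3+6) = 3462451 / 824292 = 4.20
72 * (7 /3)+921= 1089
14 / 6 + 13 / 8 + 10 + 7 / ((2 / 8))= 1007 / 24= 41.96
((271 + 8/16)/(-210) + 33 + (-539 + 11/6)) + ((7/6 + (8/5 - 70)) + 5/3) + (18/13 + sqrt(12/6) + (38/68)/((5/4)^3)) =-567.94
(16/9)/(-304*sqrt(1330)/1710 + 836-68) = sqrt(1330)/1866107 + 4320/1866107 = 0.00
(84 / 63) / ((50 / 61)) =122 / 75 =1.63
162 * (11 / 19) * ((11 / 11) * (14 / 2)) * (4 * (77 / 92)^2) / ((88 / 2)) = 3361743 / 80408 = 41.81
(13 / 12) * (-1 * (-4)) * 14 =182 / 3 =60.67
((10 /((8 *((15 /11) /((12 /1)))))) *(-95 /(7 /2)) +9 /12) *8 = -16678 /7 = -2382.57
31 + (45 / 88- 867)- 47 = -77659 / 88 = -882.49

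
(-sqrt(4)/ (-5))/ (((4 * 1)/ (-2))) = -1/ 5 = -0.20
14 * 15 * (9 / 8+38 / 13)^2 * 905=16842326025 / 5408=3114335.43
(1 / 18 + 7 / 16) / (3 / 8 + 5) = 71 / 774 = 0.09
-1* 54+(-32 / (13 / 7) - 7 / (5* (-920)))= -4259509 / 59800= -71.23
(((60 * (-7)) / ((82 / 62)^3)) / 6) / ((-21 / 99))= 9831030 / 68921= 142.64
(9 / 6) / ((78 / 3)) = 3 / 52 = 0.06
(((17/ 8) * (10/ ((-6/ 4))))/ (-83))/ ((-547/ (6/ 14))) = -85/ 635614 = -0.00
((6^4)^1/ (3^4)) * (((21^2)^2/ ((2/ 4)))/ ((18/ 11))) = 3803184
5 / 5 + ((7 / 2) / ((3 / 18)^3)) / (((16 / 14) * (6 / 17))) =1875.25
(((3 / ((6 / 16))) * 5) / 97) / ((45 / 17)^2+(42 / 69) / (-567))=21536280 / 365883709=0.06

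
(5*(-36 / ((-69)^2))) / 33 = -20 / 17457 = -0.00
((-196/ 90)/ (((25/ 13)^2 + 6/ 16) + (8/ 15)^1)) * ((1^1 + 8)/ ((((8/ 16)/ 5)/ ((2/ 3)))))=-2649920/ 93421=-28.37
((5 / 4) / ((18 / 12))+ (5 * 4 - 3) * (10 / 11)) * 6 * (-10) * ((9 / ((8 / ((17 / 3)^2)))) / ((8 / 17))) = -26407375 / 352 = -75020.95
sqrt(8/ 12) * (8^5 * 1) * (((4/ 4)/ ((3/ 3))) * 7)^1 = 229376 * sqrt(6)/ 3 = 187284.72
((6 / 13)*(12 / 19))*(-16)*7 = -8064 / 247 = -32.65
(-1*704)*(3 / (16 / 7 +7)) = -14784 / 65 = -227.45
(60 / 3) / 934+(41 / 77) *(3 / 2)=58981 / 71918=0.82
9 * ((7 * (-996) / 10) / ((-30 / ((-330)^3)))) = -7516582920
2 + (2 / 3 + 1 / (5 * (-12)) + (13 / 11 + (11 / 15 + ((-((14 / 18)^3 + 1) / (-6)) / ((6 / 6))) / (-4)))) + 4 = 4091557 / 481140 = 8.50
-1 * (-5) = 5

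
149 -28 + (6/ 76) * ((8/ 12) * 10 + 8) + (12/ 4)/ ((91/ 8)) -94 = 49141/ 1729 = 28.42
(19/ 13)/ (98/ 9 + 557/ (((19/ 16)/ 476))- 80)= 3249/ 496173470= 0.00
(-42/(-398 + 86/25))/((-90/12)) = -35/2466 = -0.01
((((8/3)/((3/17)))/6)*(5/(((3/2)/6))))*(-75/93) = -34000/837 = -40.62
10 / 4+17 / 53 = 299 / 106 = 2.82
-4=-4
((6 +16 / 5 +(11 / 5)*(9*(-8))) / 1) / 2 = -373 / 5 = -74.60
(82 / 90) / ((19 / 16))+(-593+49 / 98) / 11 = -998743 / 18810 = -53.10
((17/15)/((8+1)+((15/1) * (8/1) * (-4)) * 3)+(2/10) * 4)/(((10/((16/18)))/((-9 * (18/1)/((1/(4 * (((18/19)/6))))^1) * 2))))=-219584/15105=-14.54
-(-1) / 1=1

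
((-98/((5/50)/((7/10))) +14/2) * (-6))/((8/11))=5601.75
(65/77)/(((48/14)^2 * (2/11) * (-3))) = -455/3456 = -0.13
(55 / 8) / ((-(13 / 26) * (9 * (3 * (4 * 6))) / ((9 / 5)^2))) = -11 / 160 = -0.07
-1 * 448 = -448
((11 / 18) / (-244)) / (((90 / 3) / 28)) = -77 / 32940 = -0.00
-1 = -1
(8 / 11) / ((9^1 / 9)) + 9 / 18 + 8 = 203 / 22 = 9.23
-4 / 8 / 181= -1 / 362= -0.00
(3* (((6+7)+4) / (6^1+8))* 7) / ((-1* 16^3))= -51 / 8192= -0.01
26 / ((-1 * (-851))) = 26 / 851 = 0.03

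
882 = 882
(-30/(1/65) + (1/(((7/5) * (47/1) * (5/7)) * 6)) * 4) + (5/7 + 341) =-1608.27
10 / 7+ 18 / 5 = 176 / 35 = 5.03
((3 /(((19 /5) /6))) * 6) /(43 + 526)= 0.05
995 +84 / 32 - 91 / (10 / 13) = 35173 / 40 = 879.32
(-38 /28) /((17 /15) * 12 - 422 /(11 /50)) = 1045 /1466528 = 0.00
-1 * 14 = -14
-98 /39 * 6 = -196 /13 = -15.08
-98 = -98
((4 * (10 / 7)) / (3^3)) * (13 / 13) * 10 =400 / 189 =2.12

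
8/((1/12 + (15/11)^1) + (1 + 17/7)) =7392/4505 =1.64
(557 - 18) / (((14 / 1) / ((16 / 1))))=616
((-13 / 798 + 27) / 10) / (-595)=-21533 / 4748100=-0.00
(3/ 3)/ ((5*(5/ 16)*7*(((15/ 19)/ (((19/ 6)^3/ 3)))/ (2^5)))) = 8340544/ 212625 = 39.23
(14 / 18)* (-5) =-35 / 9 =-3.89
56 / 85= 0.66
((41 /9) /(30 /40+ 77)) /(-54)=-82 /75573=-0.00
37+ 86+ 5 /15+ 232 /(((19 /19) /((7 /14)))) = 718 /3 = 239.33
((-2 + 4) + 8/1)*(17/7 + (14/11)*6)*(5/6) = 19375/231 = 83.87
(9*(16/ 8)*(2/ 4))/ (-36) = -1/ 4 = -0.25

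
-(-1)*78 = 78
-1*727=-727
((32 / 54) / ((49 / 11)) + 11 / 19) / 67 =17897 / 1684179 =0.01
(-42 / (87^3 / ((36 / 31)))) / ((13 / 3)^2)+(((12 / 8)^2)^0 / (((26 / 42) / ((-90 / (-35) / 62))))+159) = 20324621424 / 127773971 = 159.07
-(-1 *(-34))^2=-1156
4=4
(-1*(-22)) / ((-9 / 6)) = -14.67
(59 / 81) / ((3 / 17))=1003 / 243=4.13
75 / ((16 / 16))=75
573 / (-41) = -573 / 41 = -13.98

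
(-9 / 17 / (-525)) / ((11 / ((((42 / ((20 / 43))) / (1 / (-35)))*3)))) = -8127 / 9350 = -0.87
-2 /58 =-1 /29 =-0.03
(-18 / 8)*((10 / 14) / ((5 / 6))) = -27 / 14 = -1.93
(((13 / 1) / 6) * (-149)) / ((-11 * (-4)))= -1937 / 264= -7.34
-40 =-40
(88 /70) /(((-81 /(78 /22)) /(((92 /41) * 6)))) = -9568 /12915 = -0.74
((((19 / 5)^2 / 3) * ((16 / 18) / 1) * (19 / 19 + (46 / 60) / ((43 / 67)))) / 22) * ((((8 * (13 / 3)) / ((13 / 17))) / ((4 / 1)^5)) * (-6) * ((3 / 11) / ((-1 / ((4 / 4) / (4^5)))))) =17373847 / 575410176000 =0.00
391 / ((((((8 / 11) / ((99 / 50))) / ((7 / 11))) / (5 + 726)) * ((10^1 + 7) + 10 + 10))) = 198073953 / 14800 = 13383.38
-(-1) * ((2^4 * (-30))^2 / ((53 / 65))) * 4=59904000 / 53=1130264.15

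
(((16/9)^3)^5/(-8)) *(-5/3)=720575940379279360/617673396283947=1166.60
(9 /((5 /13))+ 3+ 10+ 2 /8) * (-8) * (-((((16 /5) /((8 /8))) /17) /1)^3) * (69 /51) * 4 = 552435712 /52200625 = 10.58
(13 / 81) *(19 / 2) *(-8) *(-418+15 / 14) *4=11533912 / 567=20342.00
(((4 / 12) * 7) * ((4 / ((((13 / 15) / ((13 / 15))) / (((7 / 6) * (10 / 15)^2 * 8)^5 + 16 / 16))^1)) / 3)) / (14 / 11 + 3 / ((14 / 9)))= 76054045866568 / 63666100359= 1194.58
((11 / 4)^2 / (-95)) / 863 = -121 / 1311760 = -0.00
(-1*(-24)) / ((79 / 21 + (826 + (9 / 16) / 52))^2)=7326498816 / 210185885888521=0.00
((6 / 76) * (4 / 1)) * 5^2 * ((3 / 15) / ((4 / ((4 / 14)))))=15 / 133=0.11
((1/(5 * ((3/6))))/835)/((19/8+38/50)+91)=16/3144109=0.00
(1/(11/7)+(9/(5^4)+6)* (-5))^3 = -66302267616424/2599609375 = -25504.70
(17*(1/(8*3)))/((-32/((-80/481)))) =85/23088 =0.00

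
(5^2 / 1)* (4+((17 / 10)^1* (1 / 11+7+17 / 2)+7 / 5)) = 35095 / 44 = 797.61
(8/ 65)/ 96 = 1/ 780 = 0.00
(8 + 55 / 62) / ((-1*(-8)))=551 / 496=1.11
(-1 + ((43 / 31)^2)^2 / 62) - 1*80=-4634503661 / 57258302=-80.94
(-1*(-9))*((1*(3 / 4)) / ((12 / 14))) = 63 / 8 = 7.88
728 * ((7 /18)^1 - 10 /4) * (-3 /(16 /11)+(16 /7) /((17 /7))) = 527345 /306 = 1723.35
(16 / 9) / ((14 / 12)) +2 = 74 / 21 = 3.52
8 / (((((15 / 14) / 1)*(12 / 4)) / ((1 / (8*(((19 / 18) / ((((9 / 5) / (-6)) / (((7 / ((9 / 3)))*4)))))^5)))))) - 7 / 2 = -166463183959420489 / 47560909592000000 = -3.50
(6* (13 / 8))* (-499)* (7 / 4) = -136227 / 16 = -8514.19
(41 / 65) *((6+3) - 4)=3.15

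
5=5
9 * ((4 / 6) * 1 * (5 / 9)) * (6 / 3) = 6.67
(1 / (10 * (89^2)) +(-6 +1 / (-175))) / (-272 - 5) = 16649907 / 767940950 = 0.02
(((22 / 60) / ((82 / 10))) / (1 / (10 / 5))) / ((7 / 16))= 176 / 861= 0.20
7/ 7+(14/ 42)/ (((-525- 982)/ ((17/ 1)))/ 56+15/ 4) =7141/ 6189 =1.15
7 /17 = 0.41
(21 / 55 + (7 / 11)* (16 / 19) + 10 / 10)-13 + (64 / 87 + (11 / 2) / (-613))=-1154257807 / 111461790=-10.36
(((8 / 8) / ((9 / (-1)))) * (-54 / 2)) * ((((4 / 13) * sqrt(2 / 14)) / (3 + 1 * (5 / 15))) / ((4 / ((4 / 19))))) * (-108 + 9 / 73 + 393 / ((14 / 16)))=3138966 * sqrt(7) / 4417595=1.88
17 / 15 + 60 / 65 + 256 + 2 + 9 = 52466 / 195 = 269.06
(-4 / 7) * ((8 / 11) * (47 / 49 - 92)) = 142752 / 3773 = 37.84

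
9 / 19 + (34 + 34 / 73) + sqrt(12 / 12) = 49848 / 1387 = 35.94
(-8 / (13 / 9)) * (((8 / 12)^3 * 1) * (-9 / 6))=32 / 13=2.46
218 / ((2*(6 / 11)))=1199 / 6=199.83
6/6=1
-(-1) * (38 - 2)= 36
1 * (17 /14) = 17 /14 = 1.21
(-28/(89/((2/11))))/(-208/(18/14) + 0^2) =9/25454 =0.00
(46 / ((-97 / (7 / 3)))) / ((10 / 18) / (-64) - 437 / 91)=5625984 / 24460199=0.23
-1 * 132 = -132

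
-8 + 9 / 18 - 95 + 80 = -45 / 2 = -22.50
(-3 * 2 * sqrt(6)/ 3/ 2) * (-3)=3 * sqrt(6)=7.35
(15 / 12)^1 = 5 / 4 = 1.25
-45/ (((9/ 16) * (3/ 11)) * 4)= -220/ 3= -73.33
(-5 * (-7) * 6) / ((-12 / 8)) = -140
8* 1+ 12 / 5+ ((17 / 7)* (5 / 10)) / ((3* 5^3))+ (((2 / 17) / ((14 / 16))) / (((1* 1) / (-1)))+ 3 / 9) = 45059 / 4250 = 10.60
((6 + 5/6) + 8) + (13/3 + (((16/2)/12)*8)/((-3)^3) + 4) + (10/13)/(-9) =48193/2106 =22.88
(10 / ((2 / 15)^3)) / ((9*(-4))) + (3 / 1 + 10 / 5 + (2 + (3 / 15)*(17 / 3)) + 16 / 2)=-24253 / 240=-101.05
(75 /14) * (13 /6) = 325 /28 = 11.61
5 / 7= 0.71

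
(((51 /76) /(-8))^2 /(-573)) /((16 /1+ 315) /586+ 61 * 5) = -4981 /123948524032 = -0.00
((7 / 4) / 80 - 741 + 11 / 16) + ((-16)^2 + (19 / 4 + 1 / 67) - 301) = -16734471 / 21440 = -780.53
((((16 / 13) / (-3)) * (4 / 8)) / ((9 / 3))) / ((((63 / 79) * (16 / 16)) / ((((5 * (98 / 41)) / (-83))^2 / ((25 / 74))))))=-64165696 / 12194170677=-0.01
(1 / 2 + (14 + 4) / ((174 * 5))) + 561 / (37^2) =369409 / 397010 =0.93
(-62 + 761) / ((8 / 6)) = 2097 / 4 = 524.25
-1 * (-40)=40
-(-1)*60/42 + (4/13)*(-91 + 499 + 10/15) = 127.17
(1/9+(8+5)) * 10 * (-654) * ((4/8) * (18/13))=-771720/13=-59363.08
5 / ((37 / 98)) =13.24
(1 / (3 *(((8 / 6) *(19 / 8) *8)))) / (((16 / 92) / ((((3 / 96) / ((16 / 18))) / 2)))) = 207 / 155648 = 0.00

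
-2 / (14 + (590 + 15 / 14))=-0.00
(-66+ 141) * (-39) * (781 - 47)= -2146950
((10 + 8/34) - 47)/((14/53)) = -33125/238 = -139.18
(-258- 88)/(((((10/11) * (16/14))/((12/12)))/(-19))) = 253099/40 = 6327.48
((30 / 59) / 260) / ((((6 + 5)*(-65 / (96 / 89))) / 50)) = -1440 / 9761609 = -0.00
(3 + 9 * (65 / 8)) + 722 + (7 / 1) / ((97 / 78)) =623713 / 776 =803.75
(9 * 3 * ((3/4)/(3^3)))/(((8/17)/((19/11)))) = 969/352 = 2.75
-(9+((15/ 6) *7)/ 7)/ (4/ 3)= -8.62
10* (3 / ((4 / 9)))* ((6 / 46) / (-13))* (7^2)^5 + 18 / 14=-800817325533 / 4186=-191308486.75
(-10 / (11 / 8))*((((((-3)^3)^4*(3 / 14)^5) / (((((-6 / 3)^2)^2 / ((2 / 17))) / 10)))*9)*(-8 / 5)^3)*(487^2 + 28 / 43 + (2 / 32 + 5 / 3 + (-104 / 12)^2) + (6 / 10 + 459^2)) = 7163587554794779572 / 3378627175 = 2120265771.79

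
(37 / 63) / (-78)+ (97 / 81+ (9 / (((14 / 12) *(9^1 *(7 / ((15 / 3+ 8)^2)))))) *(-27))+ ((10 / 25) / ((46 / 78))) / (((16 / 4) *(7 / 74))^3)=-90551613119 / 166142340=-545.02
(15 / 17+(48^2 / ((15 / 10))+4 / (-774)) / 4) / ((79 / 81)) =45578385 / 115498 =394.62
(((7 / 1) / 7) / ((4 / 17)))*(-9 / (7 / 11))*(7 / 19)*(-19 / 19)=1683 / 76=22.14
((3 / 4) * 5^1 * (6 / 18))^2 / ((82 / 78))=975 / 656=1.49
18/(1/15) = 270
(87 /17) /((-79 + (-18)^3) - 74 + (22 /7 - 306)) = -609 /748255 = -0.00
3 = 3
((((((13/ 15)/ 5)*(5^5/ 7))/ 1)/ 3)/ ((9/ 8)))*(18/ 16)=1625/ 63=25.79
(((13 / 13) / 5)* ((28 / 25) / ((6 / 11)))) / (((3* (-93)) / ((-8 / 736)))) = 77 / 4812750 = 0.00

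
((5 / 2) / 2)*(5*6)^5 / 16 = 3796875 / 2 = 1898437.50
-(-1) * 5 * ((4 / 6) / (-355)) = -0.01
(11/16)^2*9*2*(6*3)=9801/64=153.14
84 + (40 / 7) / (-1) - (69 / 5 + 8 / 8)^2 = -24632 / 175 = -140.75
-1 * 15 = -15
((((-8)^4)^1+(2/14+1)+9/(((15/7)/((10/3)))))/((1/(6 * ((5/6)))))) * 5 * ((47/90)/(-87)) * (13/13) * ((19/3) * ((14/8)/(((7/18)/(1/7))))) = -64246885/25578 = -2511.80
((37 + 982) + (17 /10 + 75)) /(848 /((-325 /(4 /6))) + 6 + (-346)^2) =2136615 /233454508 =0.01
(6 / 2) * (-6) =-18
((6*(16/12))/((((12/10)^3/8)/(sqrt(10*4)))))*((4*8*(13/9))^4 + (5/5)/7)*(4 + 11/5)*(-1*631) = -1640296735317917200*sqrt(10)/1240029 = -4183026140632.98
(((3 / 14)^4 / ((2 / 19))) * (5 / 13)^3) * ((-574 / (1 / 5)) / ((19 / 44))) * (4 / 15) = -1522125 / 753571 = -2.02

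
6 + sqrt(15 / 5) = 7.73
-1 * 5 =-5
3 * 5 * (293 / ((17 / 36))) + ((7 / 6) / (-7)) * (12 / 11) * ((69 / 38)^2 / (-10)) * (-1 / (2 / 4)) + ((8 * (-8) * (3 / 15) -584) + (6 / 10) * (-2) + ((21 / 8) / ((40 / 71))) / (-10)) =1881225236023 / 216022400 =8708.47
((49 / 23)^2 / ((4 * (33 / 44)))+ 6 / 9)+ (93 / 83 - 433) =-18866835 / 43907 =-429.70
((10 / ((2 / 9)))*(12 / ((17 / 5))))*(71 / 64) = 47925 / 272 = 176.19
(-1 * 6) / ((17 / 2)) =-12 / 17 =-0.71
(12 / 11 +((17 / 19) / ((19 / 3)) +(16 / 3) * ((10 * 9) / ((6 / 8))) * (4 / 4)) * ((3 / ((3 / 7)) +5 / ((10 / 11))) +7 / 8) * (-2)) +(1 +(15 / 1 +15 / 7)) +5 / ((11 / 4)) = -1901618025 / 111188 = -17102.73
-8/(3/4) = -32/3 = -10.67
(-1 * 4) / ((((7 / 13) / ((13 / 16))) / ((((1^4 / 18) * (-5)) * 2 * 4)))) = 845 / 63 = 13.41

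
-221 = -221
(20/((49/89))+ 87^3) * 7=32268427/7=4609775.29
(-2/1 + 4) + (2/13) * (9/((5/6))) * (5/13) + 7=1629/169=9.64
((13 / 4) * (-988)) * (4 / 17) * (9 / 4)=-28899 / 17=-1699.94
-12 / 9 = -4 / 3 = -1.33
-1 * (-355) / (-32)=-355 / 32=-11.09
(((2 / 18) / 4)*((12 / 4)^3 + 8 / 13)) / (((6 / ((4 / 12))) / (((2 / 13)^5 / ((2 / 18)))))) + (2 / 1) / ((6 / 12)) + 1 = 217207841 / 43441281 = 5.00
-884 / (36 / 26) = -5746 / 9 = -638.44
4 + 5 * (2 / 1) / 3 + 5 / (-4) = 73 / 12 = 6.08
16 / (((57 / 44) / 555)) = 130240 / 19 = 6854.74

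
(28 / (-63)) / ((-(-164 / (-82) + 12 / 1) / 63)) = 2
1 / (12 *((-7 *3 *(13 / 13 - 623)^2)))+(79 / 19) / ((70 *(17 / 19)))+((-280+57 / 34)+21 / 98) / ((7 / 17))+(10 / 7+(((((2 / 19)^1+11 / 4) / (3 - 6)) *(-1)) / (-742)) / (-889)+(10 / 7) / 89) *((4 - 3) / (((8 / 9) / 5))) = -1762169844069842081881 / 2641079446058168640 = -667.22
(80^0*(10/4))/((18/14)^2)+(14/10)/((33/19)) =20657/8910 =2.32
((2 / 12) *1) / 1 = 1 / 6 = 0.17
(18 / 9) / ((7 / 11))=22 / 7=3.14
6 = 6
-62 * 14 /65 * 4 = -3472 /65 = -53.42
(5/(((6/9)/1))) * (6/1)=45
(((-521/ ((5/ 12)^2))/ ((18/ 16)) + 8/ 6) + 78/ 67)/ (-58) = 6695869/ 145725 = 45.95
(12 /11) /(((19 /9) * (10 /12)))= 0.62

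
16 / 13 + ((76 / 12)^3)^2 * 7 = 4281186835 / 9477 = 451744.94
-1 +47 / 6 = 41 / 6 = 6.83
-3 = -3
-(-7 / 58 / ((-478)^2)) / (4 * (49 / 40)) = 5 / 46382252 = 0.00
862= 862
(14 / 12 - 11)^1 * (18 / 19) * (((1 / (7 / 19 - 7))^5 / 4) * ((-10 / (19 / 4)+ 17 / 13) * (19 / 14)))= -1514720983 / 7706600568576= -0.00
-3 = -3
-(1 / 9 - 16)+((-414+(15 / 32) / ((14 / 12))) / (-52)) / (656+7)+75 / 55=2199902291 / 127423296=17.26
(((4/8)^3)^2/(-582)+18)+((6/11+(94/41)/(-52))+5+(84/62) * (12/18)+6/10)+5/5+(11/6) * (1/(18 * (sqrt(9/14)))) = 11 * sqrt(14)/324+880246117987/33849678720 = 26.13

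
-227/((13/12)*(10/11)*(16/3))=-22473/520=-43.22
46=46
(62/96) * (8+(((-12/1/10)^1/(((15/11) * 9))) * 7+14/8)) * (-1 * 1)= -5.85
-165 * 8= -1320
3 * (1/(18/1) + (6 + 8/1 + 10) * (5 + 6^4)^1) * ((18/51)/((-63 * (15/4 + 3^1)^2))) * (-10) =115.18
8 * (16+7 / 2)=156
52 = 52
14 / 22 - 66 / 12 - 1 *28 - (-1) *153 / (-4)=-71.11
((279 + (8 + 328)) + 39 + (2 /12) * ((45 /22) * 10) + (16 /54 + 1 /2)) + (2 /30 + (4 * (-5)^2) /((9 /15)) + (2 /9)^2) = 3675322 /4455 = 824.99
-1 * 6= -6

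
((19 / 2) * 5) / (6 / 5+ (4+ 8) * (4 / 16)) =475 / 42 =11.31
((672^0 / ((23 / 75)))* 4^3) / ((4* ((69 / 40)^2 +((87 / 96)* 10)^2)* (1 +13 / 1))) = 3840000 / 87691709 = 0.04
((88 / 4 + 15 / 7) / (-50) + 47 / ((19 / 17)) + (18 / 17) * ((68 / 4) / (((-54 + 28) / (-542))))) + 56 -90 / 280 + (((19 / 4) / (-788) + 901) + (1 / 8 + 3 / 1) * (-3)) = 185851816707 / 136245200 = 1364.10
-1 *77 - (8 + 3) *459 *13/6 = -22033/2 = -11016.50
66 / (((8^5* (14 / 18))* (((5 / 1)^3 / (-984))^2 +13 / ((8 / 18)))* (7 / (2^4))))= 4493313 / 22216296592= 0.00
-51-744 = -795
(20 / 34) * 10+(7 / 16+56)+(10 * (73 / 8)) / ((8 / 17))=256.23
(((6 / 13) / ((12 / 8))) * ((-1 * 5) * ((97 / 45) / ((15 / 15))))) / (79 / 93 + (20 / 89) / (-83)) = -88850836 / 22686807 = -3.92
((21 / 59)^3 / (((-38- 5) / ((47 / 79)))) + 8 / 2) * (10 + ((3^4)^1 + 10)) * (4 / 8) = 281815713085 / 1395344926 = 201.97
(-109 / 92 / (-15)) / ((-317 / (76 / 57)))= -109 / 328095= -0.00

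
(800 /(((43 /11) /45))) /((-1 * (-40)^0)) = -396000 /43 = -9209.30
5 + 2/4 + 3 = 17/2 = 8.50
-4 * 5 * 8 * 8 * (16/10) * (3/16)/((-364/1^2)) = 96/91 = 1.05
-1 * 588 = -588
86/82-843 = -34520/41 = -841.95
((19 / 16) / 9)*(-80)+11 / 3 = -62 / 9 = -6.89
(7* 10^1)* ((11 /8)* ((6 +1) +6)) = 5005 /4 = 1251.25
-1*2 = -2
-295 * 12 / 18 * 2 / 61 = -1180 / 183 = -6.45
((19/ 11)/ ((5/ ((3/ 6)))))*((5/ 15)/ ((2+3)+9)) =19/ 4620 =0.00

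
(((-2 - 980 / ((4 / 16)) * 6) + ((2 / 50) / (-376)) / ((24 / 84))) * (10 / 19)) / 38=-442213607 / 1357360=-325.79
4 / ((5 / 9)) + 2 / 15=22 / 3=7.33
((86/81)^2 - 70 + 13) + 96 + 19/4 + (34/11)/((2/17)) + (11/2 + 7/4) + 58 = 136.40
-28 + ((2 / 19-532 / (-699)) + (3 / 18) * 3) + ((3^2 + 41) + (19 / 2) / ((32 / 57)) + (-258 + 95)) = -122.71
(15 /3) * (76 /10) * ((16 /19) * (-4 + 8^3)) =16256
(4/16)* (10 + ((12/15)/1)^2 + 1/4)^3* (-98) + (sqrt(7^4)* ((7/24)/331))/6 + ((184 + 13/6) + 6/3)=-187395731027899/5958000000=-31452.79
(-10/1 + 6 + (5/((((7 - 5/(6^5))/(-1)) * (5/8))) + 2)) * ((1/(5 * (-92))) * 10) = 0.07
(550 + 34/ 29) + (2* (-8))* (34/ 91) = 1438768/ 2639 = 545.19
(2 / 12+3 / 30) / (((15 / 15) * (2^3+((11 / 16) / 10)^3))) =3276800 / 98307993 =0.03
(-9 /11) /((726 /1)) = -3 /2662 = -0.00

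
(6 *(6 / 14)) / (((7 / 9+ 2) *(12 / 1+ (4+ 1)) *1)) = 162 / 2975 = 0.05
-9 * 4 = -36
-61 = -61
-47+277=230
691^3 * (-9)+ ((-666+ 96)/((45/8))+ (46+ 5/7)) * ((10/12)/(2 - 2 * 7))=-4489814954833/1512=-2969454335.21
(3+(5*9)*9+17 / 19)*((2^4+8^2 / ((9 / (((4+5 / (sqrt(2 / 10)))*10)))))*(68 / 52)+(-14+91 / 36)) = 35558713 / 228+422633600*sqrt(5) / 2223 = 581077.33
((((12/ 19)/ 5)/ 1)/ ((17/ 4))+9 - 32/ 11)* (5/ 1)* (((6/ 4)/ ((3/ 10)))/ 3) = 51.01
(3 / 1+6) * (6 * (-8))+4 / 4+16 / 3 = -1277 / 3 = -425.67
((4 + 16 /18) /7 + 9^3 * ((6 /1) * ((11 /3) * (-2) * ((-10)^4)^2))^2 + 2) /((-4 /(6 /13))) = -1628473846153846153846.46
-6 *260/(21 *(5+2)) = -520/49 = -10.61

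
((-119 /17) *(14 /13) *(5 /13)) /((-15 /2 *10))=98 /2535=0.04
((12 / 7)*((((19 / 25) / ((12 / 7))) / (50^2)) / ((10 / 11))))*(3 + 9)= 627 / 156250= 0.00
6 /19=0.32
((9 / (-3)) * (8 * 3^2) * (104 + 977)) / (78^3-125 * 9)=-25944 / 52603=-0.49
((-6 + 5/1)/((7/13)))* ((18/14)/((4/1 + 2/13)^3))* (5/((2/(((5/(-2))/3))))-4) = 2084953/10287648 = 0.20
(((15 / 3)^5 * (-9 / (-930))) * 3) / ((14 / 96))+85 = 153445 / 217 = 707.12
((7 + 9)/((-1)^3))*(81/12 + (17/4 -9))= -32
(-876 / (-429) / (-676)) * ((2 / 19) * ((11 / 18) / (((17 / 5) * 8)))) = -365 / 51093432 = -0.00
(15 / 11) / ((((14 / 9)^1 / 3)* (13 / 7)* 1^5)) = 405 / 286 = 1.42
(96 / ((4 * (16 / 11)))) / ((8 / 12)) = 24.75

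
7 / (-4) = -7 / 4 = -1.75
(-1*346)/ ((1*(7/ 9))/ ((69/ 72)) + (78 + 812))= -11937/ 30733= -0.39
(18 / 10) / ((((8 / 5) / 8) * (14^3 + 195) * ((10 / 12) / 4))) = 216 / 14695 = 0.01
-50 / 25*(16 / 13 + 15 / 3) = -162 / 13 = -12.46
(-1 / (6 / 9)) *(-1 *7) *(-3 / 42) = -3 / 4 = -0.75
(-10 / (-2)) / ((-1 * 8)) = -5 / 8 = -0.62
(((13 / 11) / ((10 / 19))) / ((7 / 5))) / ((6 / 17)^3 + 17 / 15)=18202665 / 13361194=1.36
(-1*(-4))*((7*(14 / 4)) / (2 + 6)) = 49 / 4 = 12.25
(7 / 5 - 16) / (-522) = 73 / 2610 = 0.03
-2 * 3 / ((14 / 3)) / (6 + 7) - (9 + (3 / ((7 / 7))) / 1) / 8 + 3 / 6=-100 / 91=-1.10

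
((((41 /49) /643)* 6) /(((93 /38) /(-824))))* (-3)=7702752 /976717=7.89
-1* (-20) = 20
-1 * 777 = -777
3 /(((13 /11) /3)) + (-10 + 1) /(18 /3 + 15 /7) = 1608 /247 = 6.51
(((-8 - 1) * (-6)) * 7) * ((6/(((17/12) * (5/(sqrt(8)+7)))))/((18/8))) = 1398.64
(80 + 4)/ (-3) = -28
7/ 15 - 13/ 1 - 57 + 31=-578/ 15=-38.53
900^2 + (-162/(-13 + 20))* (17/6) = 5669541/7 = 809934.43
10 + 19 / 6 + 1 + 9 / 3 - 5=73 / 6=12.17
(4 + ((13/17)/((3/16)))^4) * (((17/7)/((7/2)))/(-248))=-474708625/604490607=-0.79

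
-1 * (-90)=90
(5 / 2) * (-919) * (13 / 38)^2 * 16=-1553110 / 361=-4302.24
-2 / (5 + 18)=-2 / 23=-0.09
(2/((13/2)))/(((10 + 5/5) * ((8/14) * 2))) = 7/286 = 0.02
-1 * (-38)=38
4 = 4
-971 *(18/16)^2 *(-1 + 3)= -78651/32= -2457.84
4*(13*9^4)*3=1023516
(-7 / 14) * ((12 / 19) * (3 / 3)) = -6 / 19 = -0.32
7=7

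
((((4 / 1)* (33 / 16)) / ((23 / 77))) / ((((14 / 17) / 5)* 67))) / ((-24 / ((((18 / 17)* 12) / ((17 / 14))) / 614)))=-0.00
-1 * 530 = -530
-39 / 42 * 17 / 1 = -221 / 14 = -15.79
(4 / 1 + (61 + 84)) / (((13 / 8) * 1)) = 1192 / 13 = 91.69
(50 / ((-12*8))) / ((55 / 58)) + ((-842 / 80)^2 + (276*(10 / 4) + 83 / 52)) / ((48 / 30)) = 550144789 / 1098240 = 500.93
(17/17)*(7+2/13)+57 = 834/13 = 64.15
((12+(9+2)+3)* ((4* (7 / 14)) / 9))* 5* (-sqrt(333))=-260* sqrt(37) / 3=-527.17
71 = 71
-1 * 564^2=-318096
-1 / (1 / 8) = -8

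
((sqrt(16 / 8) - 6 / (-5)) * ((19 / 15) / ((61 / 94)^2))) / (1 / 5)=335768 / 18605 + 167884 * sqrt(2) / 11163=39.32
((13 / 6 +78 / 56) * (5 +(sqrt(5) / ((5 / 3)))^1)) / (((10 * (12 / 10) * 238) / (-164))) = -61295 / 59976 - 12259 * sqrt(5) / 99960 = -1.30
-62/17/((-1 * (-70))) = -31/595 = -0.05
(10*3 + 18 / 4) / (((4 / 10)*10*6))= 23 / 16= 1.44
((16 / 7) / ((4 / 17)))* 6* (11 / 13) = 4488 / 91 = 49.32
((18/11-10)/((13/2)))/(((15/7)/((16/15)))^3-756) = 258506752/150255096849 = 0.00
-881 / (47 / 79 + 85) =-69599 / 6762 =-10.29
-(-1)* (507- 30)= 477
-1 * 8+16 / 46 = -176 / 23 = -7.65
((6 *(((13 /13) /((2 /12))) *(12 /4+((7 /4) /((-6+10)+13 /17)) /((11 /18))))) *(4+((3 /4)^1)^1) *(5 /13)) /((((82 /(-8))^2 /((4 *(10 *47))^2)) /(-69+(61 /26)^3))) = -5755956327112000 /12881011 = -446855943.77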